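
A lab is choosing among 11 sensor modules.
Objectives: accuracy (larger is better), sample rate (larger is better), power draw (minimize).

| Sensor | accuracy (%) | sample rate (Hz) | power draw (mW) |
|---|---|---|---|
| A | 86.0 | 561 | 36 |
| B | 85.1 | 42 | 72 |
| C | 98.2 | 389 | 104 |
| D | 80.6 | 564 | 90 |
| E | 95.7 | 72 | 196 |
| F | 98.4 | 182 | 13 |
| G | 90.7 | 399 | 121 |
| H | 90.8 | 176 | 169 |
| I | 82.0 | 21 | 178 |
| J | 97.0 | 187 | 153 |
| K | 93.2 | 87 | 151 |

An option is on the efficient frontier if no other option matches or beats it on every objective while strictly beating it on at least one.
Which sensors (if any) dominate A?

none

B: worse on accuracy (85.1 vs 86.0).
C: worse on sample rate (389 vs 561).
D: worse on accuracy (80.6 vs 86.0).
E: worse on sample rate (72 vs 561).
F: worse on sample rate (182 vs 561).
G: worse on sample rate (399 vs 561).
H: worse on sample rate (176 vs 561).
I: worse on accuracy (82.0 vs 86.0).
J: worse on sample rate (187 vs 561).
K: worse on sample rate (87 vs 561).
No option dominates A.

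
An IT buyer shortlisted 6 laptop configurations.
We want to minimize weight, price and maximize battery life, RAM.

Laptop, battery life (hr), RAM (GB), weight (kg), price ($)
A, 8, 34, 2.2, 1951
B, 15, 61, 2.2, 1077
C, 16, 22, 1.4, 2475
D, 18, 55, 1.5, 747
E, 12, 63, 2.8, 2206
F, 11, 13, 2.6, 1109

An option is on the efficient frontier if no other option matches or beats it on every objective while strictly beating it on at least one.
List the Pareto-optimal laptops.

B, C, D, E

A: dominated by B (battery life 15≥8, RAM 61≥34, weight 2.2≤2.2, price 1077≤1951).
B: not dominated.
C: not dominated (best weight).
D: not dominated (best battery life).
E: not dominated (best RAM).
F: dominated by B (battery life 15≥11, RAM 61≥13, weight 2.2≤2.6, price 1077≤1109).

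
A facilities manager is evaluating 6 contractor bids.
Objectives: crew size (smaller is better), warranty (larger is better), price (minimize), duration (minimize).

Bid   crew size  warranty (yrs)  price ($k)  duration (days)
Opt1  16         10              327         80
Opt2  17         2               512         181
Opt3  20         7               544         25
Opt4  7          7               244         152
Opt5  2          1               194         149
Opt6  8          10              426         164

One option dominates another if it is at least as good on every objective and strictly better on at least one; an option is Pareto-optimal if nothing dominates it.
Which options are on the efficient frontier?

Opt1: not dominated.
Opt2: dominated by Opt1 (crew size 16≤17, warranty 10≥2, price 327≤512, duration 80≤181).
Opt3: not dominated (best duration).
Opt4: not dominated.
Opt5: not dominated (best crew size).
Opt6: not dominated.

Opt1, Opt3, Opt4, Opt5, Opt6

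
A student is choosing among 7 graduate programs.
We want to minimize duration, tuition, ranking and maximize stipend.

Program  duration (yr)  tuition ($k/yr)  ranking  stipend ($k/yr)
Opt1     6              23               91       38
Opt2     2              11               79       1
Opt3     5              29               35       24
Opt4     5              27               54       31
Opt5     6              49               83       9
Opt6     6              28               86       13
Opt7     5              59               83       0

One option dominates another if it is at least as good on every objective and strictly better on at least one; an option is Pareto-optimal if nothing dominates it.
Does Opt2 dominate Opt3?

No

Opt2 vs Opt3: Opt2 is worse on ranking (79 vs 35), so it does not dominate Opt3.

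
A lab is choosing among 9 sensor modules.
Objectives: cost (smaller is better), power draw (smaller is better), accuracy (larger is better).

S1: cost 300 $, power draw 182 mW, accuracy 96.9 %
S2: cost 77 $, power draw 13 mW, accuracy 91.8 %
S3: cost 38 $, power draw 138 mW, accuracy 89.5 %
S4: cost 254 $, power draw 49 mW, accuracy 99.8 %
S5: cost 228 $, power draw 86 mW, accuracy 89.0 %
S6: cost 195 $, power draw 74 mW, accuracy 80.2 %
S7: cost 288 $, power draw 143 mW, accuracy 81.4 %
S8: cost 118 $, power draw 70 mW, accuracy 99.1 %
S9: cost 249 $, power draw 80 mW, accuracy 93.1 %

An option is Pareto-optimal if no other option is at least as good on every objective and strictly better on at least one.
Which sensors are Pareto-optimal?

S2, S3, S4, S8

S1: dominated by S4 (cost 254≤300, power draw 49≤182, accuracy 99.8≥96.9).
S2: not dominated (best power draw).
S3: not dominated (best cost).
S4: not dominated (best accuracy).
S5: dominated by S2 (cost 77≤228, power draw 13≤86, accuracy 91.8≥89.0).
S6: dominated by S2 (cost 77≤195, power draw 13≤74, accuracy 91.8≥80.2).
S7: dominated by S2 (cost 77≤288, power draw 13≤143, accuracy 91.8≥81.4).
S8: not dominated.
S9: dominated by S8 (cost 118≤249, power draw 70≤80, accuracy 99.1≥93.1).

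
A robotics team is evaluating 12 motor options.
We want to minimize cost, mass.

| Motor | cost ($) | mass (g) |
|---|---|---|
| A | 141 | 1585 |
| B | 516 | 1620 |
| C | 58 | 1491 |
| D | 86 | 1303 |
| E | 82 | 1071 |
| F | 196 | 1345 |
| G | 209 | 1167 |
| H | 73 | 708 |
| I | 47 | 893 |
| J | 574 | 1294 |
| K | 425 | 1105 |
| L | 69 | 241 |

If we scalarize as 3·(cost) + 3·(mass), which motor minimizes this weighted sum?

L

A: 3·141 + 3·1585 = 5178
B: 3·516 + 3·1620 = 6408
C: 3·58 + 3·1491 = 4647
D: 3·86 + 3·1303 = 4167
E: 3·82 + 3·1071 = 3459
F: 3·196 + 3·1345 = 4623
G: 3·209 + 3·1167 = 4128
H: 3·73 + 3·708 = 2343
I: 3·47 + 3·893 = 2820
J: 3·574 + 3·1294 = 5604
K: 3·425 + 3·1105 = 4590
L: 3·69 + 3·241 = 930
Lowest: L at 930.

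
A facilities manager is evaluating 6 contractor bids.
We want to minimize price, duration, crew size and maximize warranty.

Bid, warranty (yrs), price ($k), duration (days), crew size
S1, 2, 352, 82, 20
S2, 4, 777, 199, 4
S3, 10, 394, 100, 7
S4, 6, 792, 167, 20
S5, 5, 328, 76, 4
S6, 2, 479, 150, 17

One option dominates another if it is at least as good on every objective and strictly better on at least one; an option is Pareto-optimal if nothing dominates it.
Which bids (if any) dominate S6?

S3, S5

S3: warranty 10≥2, price 394≤479, duration 100≤150, crew size 7≤17 — dominates S6.
S5: warranty 5≥2, price 328≤479, duration 76≤150, crew size 4≤17 — dominates S6.
Others (S1, S2, S4) are each worse than S6 on at least one objective.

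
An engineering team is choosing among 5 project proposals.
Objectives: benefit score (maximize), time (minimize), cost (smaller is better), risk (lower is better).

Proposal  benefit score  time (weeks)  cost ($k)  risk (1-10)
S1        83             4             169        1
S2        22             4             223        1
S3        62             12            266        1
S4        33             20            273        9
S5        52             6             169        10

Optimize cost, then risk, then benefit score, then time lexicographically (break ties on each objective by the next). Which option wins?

S1

First minimize cost: best is 169, kept {S1, S5}.
Then minimize risk: best is 1, kept {S1}.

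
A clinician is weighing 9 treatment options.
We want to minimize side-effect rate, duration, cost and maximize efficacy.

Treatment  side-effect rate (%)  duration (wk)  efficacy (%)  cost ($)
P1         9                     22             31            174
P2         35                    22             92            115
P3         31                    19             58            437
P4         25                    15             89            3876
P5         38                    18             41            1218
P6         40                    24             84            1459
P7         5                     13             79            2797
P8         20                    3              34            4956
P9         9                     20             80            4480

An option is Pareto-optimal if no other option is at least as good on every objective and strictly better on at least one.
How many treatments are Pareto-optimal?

P1: not dominated.
P2: not dominated (best efficacy).
P3: not dominated.
P4: not dominated.
P5: not dominated.
P6: dominated by P2 (side-effect rate 35≤40, duration 22≤24, efficacy 92≥84, cost 115≤1459).
P7: not dominated (best side-effect rate).
P8: not dominated (best duration).
P9: not dominated.
Pareto-optimal: P1, P2, P3, P4, P5, P7, P8, P9 → 8.

8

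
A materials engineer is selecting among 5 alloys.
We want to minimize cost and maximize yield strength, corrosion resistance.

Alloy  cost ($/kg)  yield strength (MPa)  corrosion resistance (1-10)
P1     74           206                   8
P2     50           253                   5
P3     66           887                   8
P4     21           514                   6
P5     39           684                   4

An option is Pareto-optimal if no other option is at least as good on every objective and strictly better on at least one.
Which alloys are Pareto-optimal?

P1: dominated by P3 (cost 66≤74, yield strength 887≥206, corrosion resistance 8≥8).
P2: dominated by P4 (cost 21≤50, yield strength 514≥253, corrosion resistance 6≥5).
P3: not dominated (best yield strength).
P4: not dominated (best cost).
P5: not dominated.

P3, P4, P5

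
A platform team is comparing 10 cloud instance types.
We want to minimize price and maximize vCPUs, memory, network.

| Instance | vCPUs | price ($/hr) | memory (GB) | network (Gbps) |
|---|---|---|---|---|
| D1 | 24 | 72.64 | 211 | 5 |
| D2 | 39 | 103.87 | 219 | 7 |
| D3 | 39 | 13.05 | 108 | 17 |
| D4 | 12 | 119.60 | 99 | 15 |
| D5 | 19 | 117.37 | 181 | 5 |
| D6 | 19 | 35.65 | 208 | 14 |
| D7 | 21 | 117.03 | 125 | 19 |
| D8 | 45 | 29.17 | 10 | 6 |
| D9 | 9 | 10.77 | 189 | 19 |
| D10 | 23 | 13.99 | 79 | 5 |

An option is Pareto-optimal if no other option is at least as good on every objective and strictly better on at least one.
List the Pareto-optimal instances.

D1, D2, D3, D6, D7, D8, D9

D1: not dominated.
D2: not dominated (best memory).
D3: not dominated.
D4: dominated by D3 (vCPUs 39≥12, price 13.05≤119.60, memory 108≥99, network 17≥15).
D5: dominated by D1 (vCPUs 24≥19, price 72.64≤117.37, memory 211≥181, network 5≥5).
D6: not dominated.
D7: not dominated.
D8: not dominated (best vCPUs).
D9: not dominated (best price).
D10: dominated by D3 (vCPUs 39≥23, price 13.05≤13.99, memory 108≥79, network 17≥5).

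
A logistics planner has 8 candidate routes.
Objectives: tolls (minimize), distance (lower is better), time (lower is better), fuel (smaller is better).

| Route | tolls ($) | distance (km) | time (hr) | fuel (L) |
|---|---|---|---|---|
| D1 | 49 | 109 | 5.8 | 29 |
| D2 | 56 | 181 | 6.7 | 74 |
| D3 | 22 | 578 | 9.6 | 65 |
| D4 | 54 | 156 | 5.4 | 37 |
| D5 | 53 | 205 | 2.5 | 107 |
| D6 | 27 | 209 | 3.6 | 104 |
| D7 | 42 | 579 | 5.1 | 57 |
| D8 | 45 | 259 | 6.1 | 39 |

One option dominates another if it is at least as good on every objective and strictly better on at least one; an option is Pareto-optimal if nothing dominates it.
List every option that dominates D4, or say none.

D1: worse on time (5.8 vs 5.4).
D2: worse on tolls (56 vs 54).
D3: worse on distance (578 vs 156).
D5: worse on distance (205 vs 156).
D6: worse on distance (209 vs 156).
D7: worse on distance (579 vs 156).
D8: worse on distance (259 vs 156).
No option dominates D4.

none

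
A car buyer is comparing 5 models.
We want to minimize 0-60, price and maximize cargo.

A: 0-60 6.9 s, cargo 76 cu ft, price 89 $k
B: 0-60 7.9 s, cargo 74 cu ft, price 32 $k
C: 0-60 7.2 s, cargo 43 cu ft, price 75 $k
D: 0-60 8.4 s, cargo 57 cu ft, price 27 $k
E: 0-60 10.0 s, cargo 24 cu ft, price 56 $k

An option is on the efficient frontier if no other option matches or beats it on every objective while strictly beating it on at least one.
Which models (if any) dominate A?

none

B: worse on 0-60 (7.9 vs 6.9).
C: worse on 0-60 (7.2 vs 6.9).
D: worse on 0-60 (8.4 vs 6.9).
E: worse on 0-60 (10.0 vs 6.9).
No option dominates A.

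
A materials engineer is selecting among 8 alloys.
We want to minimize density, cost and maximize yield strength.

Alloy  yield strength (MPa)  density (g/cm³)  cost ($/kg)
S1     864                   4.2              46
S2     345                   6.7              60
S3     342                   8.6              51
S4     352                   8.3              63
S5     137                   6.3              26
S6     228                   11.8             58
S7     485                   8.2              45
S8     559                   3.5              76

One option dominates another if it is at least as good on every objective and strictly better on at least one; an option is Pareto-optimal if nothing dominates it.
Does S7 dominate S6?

Yes

S7 vs S6: yield strength 485≥228, density 8.2≤11.8, cost 45≤58 — S7 is at least as good on every objective with at least one strict improvement.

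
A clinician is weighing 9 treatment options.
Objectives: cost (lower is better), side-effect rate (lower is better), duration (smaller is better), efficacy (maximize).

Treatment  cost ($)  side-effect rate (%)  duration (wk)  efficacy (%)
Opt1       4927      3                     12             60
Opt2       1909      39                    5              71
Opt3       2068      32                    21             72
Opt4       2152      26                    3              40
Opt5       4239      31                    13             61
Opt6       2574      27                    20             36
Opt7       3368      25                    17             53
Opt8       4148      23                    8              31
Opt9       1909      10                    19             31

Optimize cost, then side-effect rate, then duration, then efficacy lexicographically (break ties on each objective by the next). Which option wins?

First minimize cost: best is 1909, kept {Opt2, Opt9}.
Then minimize side-effect rate: best is 10, kept {Opt9}.

Opt9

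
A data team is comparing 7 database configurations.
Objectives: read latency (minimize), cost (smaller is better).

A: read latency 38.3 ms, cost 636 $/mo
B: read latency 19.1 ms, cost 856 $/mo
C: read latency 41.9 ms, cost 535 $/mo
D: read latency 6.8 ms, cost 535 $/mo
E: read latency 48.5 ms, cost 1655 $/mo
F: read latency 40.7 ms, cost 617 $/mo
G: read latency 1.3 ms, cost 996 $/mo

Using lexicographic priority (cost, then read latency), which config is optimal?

D

First minimize cost: best is 535, kept {C, D}.
Then minimize read latency: best is 6.8, kept {D}.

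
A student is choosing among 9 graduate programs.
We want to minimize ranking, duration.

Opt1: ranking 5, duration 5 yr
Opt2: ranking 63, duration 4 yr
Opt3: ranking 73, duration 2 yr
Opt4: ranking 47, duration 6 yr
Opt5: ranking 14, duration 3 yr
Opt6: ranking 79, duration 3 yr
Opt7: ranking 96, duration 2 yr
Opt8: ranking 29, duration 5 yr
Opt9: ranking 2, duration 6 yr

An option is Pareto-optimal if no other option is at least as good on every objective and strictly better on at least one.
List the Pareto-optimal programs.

Opt1: not dominated.
Opt2: dominated by Opt5 (ranking 14≤63, duration 3≤4).
Opt3: not dominated.
Opt4: dominated by Opt1 (ranking 5≤47, duration 5≤6).
Opt5: not dominated.
Opt6: dominated by Opt3 (ranking 73≤79, duration 2≤3).
Opt7: dominated by Opt3 (ranking 73≤96, duration 2≤2).
Opt8: dominated by Opt1 (ranking 5≤29, duration 5≤5).
Opt9: not dominated (best ranking).

Opt1, Opt3, Opt5, Opt9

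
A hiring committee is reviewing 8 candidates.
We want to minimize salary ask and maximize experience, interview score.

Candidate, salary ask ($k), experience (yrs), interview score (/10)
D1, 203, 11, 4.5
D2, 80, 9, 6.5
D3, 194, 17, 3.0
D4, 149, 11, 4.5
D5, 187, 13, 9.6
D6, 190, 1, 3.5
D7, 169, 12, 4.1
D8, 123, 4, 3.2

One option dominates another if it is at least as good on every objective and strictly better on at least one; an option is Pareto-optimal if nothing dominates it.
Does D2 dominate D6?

D2 vs D6: salary ask 80≤190, experience 9≥1, interview score 6.5≥3.5 — D2 is at least as good on every objective with at least one strict improvement.

Yes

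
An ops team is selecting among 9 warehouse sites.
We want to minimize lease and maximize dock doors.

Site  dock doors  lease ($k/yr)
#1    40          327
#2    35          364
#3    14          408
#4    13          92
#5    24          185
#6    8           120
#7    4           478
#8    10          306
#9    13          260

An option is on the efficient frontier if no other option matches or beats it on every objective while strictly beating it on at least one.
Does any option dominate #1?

No

#2: worse on dock doors (35 vs 40).
#3: worse on dock doors (14 vs 40).
#4: worse on dock doors (13 vs 40).
#5: worse on dock doors (24 vs 40).
#6: worse on dock doors (8 vs 40).
#7: worse on dock doors (4 vs 40).
#8: worse on dock doors (10 vs 40).
#9: worse on dock doors (13 vs 40).
No option is at least as good as #1 on every objective and strictly better on one.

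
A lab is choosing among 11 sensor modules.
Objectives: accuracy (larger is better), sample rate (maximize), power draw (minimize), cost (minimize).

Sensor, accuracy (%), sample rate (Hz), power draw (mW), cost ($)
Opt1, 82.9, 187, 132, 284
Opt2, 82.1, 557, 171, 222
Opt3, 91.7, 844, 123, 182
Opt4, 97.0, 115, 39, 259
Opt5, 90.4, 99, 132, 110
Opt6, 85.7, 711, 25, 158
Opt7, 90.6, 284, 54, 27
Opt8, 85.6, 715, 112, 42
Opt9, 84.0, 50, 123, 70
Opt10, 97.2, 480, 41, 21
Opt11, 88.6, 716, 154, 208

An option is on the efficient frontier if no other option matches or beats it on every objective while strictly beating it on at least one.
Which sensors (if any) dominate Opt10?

Opt1: worse on accuracy (82.9 vs 97.2).
Opt2: worse on accuracy (82.1 vs 97.2).
Opt3: worse on accuracy (91.7 vs 97.2).
Opt4: worse on accuracy (97.0 vs 97.2).
Opt5: worse on accuracy (90.4 vs 97.2).
Opt6: worse on accuracy (85.7 vs 97.2).
Opt7: worse on accuracy (90.6 vs 97.2).
Opt8: worse on accuracy (85.6 vs 97.2).
Opt9: worse on accuracy (84.0 vs 97.2).
Opt11: worse on accuracy (88.6 vs 97.2).
No option dominates Opt10.

none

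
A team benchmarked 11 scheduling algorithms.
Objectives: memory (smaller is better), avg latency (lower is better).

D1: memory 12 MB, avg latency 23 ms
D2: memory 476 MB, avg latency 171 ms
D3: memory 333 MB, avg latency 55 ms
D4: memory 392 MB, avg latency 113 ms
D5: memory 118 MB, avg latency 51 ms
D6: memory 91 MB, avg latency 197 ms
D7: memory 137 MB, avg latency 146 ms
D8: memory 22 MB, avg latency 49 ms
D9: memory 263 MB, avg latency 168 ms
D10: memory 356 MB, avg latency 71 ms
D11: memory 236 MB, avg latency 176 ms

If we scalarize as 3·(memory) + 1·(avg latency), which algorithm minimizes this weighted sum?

D1: 3·12 + 1·23 = 59
D2: 3·476 + 1·171 = 1599
D3: 3·333 + 1·55 = 1054
D4: 3·392 + 1·113 = 1289
D5: 3·118 + 1·51 = 405
D6: 3·91 + 1·197 = 470
D7: 3·137 + 1·146 = 557
D8: 3·22 + 1·49 = 115
D9: 3·263 + 1·168 = 957
D10: 3·356 + 1·71 = 1139
D11: 3·236 + 1·176 = 884
Lowest: D1 at 59.

D1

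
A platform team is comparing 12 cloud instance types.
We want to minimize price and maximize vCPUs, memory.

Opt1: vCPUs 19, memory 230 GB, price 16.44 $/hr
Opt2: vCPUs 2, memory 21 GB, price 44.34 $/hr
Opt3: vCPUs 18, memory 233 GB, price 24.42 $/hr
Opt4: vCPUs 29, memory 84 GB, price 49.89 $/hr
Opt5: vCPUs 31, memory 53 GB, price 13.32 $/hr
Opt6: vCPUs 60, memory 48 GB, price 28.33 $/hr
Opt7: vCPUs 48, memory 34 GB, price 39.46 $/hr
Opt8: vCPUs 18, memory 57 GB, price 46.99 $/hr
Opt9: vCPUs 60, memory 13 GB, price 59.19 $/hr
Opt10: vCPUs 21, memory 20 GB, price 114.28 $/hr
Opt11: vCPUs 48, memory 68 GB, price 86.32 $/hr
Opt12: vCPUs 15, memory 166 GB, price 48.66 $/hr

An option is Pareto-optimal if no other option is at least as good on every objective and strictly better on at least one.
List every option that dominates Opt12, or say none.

Opt1, Opt3

Opt1: vCPUs 19≥15, memory 230≥166, price 16.44≤48.66 — dominates Opt12.
Opt3: vCPUs 18≥15, memory 233≥166, price 24.42≤48.66 — dominates Opt12.
Others (Opt2, Opt4, Opt5, Opt6, Opt7, Opt8, Opt9, Opt10, Opt11) are each worse than Opt12 on at least one objective.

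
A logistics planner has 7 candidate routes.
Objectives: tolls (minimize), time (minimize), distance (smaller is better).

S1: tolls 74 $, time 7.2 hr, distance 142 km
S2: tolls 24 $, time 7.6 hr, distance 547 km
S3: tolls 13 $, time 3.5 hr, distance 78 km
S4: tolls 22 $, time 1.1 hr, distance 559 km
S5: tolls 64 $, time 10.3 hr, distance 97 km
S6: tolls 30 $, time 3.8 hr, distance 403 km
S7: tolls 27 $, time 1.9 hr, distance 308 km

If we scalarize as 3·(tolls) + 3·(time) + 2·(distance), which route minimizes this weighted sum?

S3

S1: 3·74 + 3·7.2 + 2·142 = 527.6
S2: 3·24 + 3·7.6 + 2·547 = 1188.8
S3: 3·13 + 3·3.5 + 2·78 = 205.5
S4: 3·22 + 3·1.1 + 2·559 = 1187.3
S5: 3·64 + 3·10.3 + 2·97 = 416.9
S6: 3·30 + 3·3.8 + 2·403 = 907.4
S7: 3·27 + 3·1.9 + 2·308 = 702.7
Lowest: S3 at 205.5.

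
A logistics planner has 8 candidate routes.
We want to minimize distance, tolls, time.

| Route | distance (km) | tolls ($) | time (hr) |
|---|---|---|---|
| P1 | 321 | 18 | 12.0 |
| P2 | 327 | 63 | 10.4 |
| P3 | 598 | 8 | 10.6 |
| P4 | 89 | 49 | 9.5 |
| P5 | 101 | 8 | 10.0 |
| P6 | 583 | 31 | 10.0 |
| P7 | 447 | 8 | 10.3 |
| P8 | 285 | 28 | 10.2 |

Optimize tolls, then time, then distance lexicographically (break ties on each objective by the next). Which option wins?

First minimize tolls: best is 8, kept {P3, P5, P7}.
Then minimize time: best is 10.0, kept {P5}.

P5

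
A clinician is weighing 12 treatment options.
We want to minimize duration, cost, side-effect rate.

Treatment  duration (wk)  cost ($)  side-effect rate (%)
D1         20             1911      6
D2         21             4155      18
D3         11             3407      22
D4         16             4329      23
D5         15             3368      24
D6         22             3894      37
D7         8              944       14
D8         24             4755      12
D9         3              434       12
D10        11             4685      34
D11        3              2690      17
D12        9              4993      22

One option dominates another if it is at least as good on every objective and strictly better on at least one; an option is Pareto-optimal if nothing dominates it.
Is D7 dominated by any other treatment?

D9 vs D7: duration 3≤8, cost 434≤944, side-effect rate 12≤14 — D9 is at least as good on every objective and strictly better on at least one, so D9 dominates D7.

Yes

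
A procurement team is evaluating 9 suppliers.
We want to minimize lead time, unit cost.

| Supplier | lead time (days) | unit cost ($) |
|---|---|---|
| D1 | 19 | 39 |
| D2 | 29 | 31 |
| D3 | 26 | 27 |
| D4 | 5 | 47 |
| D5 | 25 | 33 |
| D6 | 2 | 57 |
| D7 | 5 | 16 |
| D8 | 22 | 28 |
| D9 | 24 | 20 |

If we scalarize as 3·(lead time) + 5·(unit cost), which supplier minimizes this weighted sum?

D1: 3·19 + 5·39 = 252
D2: 3·29 + 5·31 = 242
D3: 3·26 + 5·27 = 213
D4: 3·5 + 5·47 = 250
D5: 3·25 + 5·33 = 240
D6: 3·2 + 5·57 = 291
D7: 3·5 + 5·16 = 95
D8: 3·22 + 5·28 = 206
D9: 3·24 + 5·20 = 172
Lowest: D7 at 95.

D7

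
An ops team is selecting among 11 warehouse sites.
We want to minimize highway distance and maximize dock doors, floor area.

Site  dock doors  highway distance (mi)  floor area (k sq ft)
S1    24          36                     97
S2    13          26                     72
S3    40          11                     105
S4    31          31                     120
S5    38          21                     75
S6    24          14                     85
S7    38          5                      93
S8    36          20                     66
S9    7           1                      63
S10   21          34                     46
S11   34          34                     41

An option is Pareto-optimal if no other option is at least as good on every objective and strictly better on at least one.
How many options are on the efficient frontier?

S1: dominated by S3 (dock doors 40≥24, highway distance 11≤36, floor area 105≥97).
S2: dominated by S3 (dock doors 40≥13, highway distance 11≤26, floor area 105≥72).
S3: not dominated (best dock doors).
S4: not dominated (best floor area).
S5: dominated by S3 (dock doors 40≥38, highway distance 11≤21, floor area 105≥75).
S6: dominated by S3 (dock doors 40≥24, highway distance 11≤14, floor area 105≥85).
S7: not dominated.
S8: dominated by S3 (dock doors 40≥36, highway distance 11≤20, floor area 105≥66).
S9: not dominated (best highway distance).
S10: dominated by S3 (dock doors 40≥21, highway distance 11≤34, floor area 105≥46).
S11: dominated by S3 (dock doors 40≥34, highway distance 11≤34, floor area 105≥41).
Pareto-optimal: S3, S4, S7, S9 → 4.

4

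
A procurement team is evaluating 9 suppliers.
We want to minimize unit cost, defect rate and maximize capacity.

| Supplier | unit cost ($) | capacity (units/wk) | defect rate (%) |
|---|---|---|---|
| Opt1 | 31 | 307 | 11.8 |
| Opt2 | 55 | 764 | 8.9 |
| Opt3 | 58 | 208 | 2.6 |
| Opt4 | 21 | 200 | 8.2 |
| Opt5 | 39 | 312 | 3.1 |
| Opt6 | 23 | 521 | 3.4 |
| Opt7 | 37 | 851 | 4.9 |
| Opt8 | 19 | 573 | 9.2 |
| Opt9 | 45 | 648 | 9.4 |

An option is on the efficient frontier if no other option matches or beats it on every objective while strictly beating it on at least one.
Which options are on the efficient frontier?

Opt3, Opt4, Opt5, Opt6, Opt7, Opt8

Opt1: dominated by Opt6 (unit cost 23≤31, capacity 521≥307, defect rate 3.4≤11.8).
Opt2: dominated by Opt7 (unit cost 37≤55, capacity 851≥764, defect rate 4.9≤8.9).
Opt3: not dominated (best defect rate).
Opt4: not dominated.
Opt5: not dominated.
Opt6: not dominated.
Opt7: not dominated (best capacity).
Opt8: not dominated (best unit cost).
Opt9: dominated by Opt7 (unit cost 37≤45, capacity 851≥648, defect rate 4.9≤9.4).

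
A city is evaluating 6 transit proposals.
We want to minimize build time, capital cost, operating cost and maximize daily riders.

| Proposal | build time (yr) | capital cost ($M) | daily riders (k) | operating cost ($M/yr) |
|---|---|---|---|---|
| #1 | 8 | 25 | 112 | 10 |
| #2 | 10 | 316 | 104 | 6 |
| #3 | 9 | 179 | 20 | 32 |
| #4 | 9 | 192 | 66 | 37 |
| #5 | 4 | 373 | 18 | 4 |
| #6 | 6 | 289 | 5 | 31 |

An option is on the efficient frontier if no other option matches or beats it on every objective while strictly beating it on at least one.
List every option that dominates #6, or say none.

none

#1: worse on build time (8 vs 6).
#2: worse on build time (10 vs 6).
#3: worse on build time (9 vs 6).
#4: worse on build time (9 vs 6).
#5: worse on capital cost (373 vs 289).
No option dominates #6.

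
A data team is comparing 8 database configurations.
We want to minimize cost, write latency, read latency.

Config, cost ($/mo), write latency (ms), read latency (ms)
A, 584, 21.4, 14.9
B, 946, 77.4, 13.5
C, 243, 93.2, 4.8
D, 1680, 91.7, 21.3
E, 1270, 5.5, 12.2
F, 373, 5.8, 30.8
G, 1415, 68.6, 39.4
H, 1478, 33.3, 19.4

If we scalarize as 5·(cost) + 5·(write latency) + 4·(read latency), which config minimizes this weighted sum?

A: 5·584 + 5·21.4 + 4·14.9 = 3086.6
B: 5·946 + 5·77.4 + 4·13.5 = 5171.0
C: 5·243 + 5·93.2 + 4·4.8 = 1700.2
D: 5·1680 + 5·91.7 + 4·21.3 = 8943.7
E: 5·1270 + 5·5.5 + 4·12.2 = 6426.3
F: 5·373 + 5·5.8 + 4·30.8 = 2017.2
G: 5·1415 + 5·68.6 + 4·39.4 = 7575.6
H: 5·1478 + 5·33.3 + 4·19.4 = 7634.1
Lowest: C at 1700.2.

C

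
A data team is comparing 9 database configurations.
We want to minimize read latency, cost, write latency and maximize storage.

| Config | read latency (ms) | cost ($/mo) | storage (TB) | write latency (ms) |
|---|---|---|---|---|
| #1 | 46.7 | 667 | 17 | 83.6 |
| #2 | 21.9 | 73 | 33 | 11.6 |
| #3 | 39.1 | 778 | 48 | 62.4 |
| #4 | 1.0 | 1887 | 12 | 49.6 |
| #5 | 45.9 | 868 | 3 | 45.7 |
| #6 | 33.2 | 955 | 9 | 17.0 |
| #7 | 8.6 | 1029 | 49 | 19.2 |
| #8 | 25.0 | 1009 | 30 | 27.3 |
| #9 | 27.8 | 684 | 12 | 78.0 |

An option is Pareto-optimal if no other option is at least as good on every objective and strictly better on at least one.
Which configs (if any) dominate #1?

#2

#2: read latency 21.9≤46.7, cost 73≤667, storage 33≥17, write latency 11.6≤83.6 — dominates #1.
Others (#3, #4, #5, #6, #7, #8, #9) are each worse than #1 on at least one objective.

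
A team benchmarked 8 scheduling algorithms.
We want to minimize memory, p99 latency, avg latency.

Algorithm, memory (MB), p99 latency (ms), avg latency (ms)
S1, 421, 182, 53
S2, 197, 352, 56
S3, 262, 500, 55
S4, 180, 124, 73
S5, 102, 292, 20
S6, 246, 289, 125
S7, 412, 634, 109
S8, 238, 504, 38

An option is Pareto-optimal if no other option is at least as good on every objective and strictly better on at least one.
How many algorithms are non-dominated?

3

S1: not dominated.
S2: dominated by S5 (memory 102≤197, p99 latency 292≤352, avg latency 20≤56).
S3: dominated by S5 (memory 102≤262, p99 latency 292≤500, avg latency 20≤55).
S4: not dominated (best p99 latency).
S5: not dominated (best memory).
S6: dominated by S4 (memory 180≤246, p99 latency 124≤289, avg latency 73≤125).
S7: dominated by S2 (memory 197≤412, p99 latency 352≤634, avg latency 56≤109).
S8: dominated by S5 (memory 102≤238, p99 latency 292≤504, avg latency 20≤38).
Pareto-optimal: S1, S4, S5 → 3.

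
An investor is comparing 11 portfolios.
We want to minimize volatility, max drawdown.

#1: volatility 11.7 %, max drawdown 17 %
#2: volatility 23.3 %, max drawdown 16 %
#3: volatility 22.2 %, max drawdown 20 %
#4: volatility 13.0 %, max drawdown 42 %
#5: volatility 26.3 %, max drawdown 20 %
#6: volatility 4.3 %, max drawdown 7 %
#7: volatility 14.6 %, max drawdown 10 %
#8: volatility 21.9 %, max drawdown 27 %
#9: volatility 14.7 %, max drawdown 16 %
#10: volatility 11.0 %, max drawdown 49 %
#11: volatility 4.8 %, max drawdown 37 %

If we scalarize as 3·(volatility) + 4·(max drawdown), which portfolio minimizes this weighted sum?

#1: 3·11.7 + 4·17 = 103.1
#2: 3·23.3 + 4·16 = 133.9
#3: 3·22.2 + 4·20 = 146.6
#4: 3·13.0 + 4·42 = 207.0
#5: 3·26.3 + 4·20 = 158.9
#6: 3·4.3 + 4·7 = 40.9
#7: 3·14.6 + 4·10 = 83.8
#8: 3·21.9 + 4·27 = 173.7
#9: 3·14.7 + 4·16 = 108.1
#10: 3·11.0 + 4·49 = 229.0
#11: 3·4.8 + 4·37 = 162.4
Lowest: #6 at 40.9.

#6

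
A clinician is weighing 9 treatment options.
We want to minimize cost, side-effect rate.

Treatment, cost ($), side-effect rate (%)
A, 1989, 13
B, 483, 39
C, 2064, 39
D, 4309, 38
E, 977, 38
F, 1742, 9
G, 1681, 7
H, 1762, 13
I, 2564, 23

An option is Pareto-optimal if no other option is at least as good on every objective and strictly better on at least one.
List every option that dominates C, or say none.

A, B, E, F, G, H

A: cost 1989≤2064, side-effect rate 13≤39 — dominates C.
B: cost 483≤2064, side-effect rate 39≤39 — dominates C.
E: cost 977≤2064, side-effect rate 38≤39 — dominates C.
F: cost 1742≤2064, side-effect rate 9≤39 — dominates C.
G: cost 1681≤2064, side-effect rate 7≤39 — dominates C.
H: cost 1762≤2064, side-effect rate 13≤39 — dominates C.
Others (D, I) are each worse than C on at least one objective.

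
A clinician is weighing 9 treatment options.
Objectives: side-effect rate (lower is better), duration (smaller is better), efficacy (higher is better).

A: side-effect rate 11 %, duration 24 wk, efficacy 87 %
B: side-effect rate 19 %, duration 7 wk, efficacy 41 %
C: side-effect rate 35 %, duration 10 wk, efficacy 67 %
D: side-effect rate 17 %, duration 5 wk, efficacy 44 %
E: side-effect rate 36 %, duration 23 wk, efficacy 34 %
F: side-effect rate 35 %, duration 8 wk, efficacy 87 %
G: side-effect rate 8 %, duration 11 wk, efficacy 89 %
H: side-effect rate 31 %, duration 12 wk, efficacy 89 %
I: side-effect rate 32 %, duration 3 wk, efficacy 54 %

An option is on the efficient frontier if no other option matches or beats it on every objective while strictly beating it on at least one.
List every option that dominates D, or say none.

none

A: worse on duration (24 vs 5).
B: worse on side-effect rate (19 vs 17).
C: worse on side-effect rate (35 vs 17).
E: worse on side-effect rate (36 vs 17).
F: worse on side-effect rate (35 vs 17).
G: worse on duration (11 vs 5).
H: worse on side-effect rate (31 vs 17).
I: worse on side-effect rate (32 vs 17).
No option dominates D.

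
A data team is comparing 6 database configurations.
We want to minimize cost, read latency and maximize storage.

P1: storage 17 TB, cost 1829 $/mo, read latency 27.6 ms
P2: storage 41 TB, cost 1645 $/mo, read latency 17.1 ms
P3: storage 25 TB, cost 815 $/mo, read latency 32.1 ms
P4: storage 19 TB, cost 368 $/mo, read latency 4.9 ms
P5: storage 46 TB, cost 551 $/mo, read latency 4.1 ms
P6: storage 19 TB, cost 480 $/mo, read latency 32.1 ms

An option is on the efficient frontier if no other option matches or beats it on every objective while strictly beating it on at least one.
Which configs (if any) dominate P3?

P5: storage 46≥25, cost 551≤815, read latency 4.1≤32.1 — dominates P3.
Others (P1, P2, P4, P6) are each worse than P3 on at least one objective.

P5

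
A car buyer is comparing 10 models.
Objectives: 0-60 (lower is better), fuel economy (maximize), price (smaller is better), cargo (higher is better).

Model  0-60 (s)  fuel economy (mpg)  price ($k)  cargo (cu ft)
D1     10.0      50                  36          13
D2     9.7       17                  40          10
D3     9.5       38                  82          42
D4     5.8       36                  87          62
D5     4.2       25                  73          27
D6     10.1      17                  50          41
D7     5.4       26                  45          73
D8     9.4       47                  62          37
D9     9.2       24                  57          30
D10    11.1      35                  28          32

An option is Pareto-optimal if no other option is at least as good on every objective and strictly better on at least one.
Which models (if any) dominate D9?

D7: 0-60 5.4≤9.2, fuel economy 26≥24, price 45≤57, cargo 73≥30 — dominates D9.
Others (D1, D2, D3, D4, D5, D6, D8, D10) are each worse than D9 on at least one objective.

D7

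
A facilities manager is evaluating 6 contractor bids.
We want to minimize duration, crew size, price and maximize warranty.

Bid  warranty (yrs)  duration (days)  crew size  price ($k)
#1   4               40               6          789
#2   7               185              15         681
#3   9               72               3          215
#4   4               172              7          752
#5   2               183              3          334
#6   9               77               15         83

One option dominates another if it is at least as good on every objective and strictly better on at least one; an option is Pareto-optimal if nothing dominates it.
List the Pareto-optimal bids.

#1, #3, #6

#1: not dominated (best duration).
#2: dominated by #3 (warranty 9≥7, duration 72≤185, crew size 3≤15, price 215≤681).
#3: not dominated.
#4: dominated by #3 (warranty 9≥4, duration 72≤172, crew size 3≤7, price 215≤752).
#5: dominated by #3 (warranty 9≥2, duration 72≤183, crew size 3≤3, price 215≤334).
#6: not dominated (best price).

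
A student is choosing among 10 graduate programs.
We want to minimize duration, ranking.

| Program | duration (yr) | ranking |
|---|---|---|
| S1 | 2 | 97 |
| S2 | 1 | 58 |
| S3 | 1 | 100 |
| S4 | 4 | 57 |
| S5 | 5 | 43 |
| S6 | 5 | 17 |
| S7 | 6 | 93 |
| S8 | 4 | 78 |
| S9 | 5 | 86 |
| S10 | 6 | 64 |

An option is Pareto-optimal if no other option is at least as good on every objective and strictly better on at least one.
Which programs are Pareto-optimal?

S2, S4, S6

S1: dominated by S2 (duration 1≤2, ranking 58≤97).
S2: not dominated.
S3: dominated by S2 (duration 1≤1, ranking 58≤100).
S4: not dominated.
S5: dominated by S6 (duration 5≤5, ranking 17≤43).
S6: not dominated (best ranking).
S7: dominated by S2 (duration 1≤6, ranking 58≤93).
S8: dominated by S2 (duration 1≤4, ranking 58≤78).
S9: dominated by S2 (duration 1≤5, ranking 58≤86).
S10: dominated by S2 (duration 1≤6, ranking 58≤64).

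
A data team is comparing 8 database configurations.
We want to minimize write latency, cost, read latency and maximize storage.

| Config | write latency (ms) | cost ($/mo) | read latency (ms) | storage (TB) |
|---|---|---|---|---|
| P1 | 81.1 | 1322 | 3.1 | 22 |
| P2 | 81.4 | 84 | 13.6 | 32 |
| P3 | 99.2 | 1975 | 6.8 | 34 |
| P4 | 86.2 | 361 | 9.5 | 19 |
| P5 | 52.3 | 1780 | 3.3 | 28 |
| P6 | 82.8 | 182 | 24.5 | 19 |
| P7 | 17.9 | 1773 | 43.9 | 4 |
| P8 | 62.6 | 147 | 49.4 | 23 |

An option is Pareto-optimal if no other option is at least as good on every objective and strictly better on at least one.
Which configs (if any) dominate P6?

P2

P2: write latency 81.4≤82.8, cost 84≤182, read latency 13.6≤24.5, storage 32≥19 — dominates P6.
Others (P1, P3, P4, P5, P7, P8) are each worse than P6 on at least one objective.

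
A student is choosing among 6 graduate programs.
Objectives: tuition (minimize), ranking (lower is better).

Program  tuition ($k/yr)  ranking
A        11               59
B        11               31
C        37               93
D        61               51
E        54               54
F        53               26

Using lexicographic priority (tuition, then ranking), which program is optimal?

B

First minimize tuition: best is 11, kept {A, B}.
Then minimize ranking: best is 31, kept {B}.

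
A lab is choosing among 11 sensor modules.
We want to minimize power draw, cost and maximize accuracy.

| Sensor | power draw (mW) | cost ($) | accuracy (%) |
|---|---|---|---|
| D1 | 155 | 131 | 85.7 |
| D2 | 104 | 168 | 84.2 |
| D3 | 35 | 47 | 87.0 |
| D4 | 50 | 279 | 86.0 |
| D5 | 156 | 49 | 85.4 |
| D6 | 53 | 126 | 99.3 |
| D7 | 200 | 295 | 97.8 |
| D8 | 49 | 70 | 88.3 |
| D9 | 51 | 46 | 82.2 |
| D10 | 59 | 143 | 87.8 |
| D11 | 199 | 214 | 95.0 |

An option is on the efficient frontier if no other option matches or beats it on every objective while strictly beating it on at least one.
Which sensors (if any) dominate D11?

D6: power draw 53≤199, cost 126≤214, accuracy 99.3≥95.0 — dominates D11.
Others (D1, D2, D3, D4, D5, D7, D8, D9, D10) are each worse than D11 on at least one objective.

D6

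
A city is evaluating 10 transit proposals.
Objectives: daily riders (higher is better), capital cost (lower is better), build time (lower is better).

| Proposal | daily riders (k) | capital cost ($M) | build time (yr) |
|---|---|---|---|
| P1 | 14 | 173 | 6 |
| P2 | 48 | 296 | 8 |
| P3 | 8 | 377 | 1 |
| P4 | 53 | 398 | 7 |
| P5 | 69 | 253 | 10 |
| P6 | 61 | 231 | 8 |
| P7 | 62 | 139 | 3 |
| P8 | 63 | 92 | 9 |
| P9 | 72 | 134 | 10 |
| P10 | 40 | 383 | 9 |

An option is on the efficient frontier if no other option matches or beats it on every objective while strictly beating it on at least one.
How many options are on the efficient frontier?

P1: dominated by P7 (daily riders 62≥14, capital cost 139≤173, build time 3≤6).
P2: dominated by P6 (daily riders 61≥48, capital cost 231≤296, build time 8≤8).
P3: not dominated (best build time).
P4: dominated by P7 (daily riders 62≥53, capital cost 139≤398, build time 3≤7).
P5: dominated by P9 (daily riders 72≥69, capital cost 134≤253, build time 10≤10).
P6: dominated by P7 (daily riders 62≥61, capital cost 139≤231, build time 3≤8).
P7: not dominated.
P8: not dominated (best capital cost).
P9: not dominated (best daily riders).
P10: dominated by P2 (daily riders 48≥40, capital cost 296≤383, build time 8≤9).
Pareto-optimal: P3, P7, P8, P9 → 4.

4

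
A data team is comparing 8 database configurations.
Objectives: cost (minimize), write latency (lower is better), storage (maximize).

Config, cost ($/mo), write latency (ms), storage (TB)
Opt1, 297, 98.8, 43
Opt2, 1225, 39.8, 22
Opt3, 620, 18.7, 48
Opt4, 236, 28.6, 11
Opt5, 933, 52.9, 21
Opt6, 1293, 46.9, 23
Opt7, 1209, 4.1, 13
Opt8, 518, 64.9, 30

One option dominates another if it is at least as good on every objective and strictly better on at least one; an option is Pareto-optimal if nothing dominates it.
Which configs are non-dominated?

Opt1, Opt3, Opt4, Opt7, Opt8

Opt1: not dominated.
Opt2: dominated by Opt3 (cost 620≤1225, write latency 18.7≤39.8, storage 48≥22).
Opt3: not dominated (best storage).
Opt4: not dominated (best cost).
Opt5: dominated by Opt3 (cost 620≤933, write latency 18.7≤52.9, storage 48≥21).
Opt6: dominated by Opt3 (cost 620≤1293, write latency 18.7≤46.9, storage 48≥23).
Opt7: not dominated (best write latency).
Opt8: not dominated.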